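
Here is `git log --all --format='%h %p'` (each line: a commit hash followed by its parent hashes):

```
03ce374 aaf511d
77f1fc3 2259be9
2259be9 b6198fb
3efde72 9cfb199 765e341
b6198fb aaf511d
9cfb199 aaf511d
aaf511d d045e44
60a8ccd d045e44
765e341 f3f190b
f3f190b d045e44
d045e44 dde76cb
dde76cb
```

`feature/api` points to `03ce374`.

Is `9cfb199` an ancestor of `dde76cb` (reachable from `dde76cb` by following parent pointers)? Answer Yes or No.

No

Ancestors of dde76cb: {dde76cb}.
9cfb199 is not in that set, so it is not an ancestor of dde76cb.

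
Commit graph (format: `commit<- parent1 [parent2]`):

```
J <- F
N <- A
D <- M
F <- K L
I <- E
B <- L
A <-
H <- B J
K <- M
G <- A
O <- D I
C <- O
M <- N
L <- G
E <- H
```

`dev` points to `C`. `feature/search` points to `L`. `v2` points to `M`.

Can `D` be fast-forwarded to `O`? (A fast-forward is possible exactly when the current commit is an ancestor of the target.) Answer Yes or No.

A fast-forward from D to O is possible iff D is an ancestor of O.
Ancestors of O: {A, B, D, E, F, G, H, I, J, K, L, M, N, O}.
D is among them, so fast-forward is possible.

Yes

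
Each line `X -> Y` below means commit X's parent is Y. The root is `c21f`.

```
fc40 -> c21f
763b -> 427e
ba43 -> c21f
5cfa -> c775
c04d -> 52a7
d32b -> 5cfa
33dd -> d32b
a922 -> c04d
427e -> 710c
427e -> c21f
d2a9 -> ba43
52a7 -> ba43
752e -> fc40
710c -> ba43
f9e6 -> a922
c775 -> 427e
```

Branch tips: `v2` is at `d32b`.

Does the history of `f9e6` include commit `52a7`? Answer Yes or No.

Yes

Ancestors of f9e6 (commits reachable by following parents): {52a7, a922, ba43, c04d, c21f, f9e6}.
52a7 is in that set, so it is an ancestor of f9e6.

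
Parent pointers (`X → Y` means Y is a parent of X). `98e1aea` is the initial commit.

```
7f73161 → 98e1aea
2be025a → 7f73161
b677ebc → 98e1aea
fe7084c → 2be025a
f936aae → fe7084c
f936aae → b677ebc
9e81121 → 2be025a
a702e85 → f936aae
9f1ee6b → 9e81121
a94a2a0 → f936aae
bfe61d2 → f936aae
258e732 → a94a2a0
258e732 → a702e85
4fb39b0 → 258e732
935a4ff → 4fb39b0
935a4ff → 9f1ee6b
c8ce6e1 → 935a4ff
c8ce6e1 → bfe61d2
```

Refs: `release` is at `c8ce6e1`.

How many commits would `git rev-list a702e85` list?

Walking parent pointers from a702e85: reachable set = {2be025a, 7f73161, 98e1aea, a702e85, b677ebc, f936aae, fe7084c}.
That is 7 commits.

7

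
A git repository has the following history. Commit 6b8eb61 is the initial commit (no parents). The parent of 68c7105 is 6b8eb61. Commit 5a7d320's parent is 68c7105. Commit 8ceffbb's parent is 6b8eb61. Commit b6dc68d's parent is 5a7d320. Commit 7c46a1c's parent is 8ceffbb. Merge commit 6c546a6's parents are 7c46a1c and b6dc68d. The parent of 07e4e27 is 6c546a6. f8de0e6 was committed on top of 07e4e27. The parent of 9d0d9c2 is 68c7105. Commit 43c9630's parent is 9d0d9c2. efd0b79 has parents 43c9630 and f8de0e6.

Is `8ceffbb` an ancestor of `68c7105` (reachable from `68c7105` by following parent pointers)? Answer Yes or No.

No

Ancestors of 68c7105: {68c7105, 6b8eb61}.
8ceffbb is not in that set, so it is not an ancestor of 68c7105.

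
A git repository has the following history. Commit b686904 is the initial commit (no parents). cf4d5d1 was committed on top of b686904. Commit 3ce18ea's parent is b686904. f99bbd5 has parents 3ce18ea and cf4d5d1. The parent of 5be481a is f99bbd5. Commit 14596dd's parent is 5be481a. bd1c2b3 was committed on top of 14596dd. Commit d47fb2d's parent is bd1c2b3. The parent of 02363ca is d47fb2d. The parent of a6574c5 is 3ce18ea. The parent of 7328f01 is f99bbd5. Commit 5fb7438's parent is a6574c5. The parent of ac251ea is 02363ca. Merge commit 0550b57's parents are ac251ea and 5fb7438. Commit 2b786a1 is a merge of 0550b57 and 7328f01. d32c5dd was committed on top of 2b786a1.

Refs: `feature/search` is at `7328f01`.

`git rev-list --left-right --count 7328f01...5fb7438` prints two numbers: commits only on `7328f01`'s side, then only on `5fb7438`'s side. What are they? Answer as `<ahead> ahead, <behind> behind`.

3 ahead, 2 behind

Reachable from 7328f01: {3ce18ea, 7328f01, b686904, cf4d5d1, f99bbd5}.
Reachable from 5fb7438: {3ce18ea, 5fb7438, a6574c5, b686904}.
Only in 7328f01's history (ahead): {7328f01, cf4d5d1, f99bbd5} — 3.
Only in 5fb7438's history (behind): {5fb7438, a6574c5} — 2.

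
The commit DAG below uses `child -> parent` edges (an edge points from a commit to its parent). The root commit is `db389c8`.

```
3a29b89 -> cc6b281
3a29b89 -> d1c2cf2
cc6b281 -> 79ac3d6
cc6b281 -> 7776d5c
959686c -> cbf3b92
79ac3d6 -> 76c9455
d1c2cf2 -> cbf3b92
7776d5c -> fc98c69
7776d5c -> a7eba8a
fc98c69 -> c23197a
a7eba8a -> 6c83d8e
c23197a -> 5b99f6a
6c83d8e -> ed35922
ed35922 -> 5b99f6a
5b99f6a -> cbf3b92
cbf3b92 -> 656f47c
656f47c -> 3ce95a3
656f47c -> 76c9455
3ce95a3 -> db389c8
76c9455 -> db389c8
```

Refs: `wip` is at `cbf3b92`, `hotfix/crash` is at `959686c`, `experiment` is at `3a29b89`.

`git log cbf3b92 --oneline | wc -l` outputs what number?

5

Walking parent pointers from cbf3b92: reachable set = {3ce95a3, 656f47c, 76c9455, cbf3b92, db389c8}.
That is 5 commits.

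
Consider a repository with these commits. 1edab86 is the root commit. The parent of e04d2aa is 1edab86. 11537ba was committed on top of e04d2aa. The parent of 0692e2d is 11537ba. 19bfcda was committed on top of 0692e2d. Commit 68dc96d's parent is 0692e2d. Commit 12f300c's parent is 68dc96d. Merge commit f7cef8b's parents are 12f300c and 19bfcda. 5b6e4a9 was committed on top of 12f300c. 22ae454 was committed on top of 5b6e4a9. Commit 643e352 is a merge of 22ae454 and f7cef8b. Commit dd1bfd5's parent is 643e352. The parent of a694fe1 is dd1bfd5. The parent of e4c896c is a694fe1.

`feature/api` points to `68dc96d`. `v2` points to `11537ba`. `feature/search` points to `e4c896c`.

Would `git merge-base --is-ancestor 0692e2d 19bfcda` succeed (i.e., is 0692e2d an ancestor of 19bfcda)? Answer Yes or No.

Yes

Ancestors of 19bfcda (commits reachable by following parents): {0692e2d, 11537ba, 19bfcda, 1edab86, e04d2aa}.
0692e2d is in that set, so it is an ancestor of 19bfcda.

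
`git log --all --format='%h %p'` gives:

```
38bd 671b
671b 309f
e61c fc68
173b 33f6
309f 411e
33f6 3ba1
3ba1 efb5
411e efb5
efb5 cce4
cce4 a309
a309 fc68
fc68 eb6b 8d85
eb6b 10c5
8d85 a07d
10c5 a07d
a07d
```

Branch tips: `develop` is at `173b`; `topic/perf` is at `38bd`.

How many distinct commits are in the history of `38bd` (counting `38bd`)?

12

Walking parent pointers from 38bd: reachable set = {10c5, 309f, 38bd, 411e, 671b, 8d85, a07d, a309, cce4, eb6b, efb5, fc68}.
That is 12 commits.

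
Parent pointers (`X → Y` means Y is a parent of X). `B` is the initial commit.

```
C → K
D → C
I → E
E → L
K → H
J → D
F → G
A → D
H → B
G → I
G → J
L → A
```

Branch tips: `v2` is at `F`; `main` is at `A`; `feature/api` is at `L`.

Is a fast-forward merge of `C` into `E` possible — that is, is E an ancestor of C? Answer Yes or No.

A fast-forward from E to C is possible iff E is an ancestor of C.
Ancestors of C: {B, C, H, K}.
E is not among them, so fast-forward is not possible.

No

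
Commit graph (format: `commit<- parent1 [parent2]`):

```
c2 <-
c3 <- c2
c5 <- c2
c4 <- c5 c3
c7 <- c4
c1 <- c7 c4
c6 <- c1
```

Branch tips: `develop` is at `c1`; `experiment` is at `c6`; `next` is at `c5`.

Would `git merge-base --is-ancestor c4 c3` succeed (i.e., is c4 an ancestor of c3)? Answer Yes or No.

No

Ancestors of c3: {c2, c3}.
c4 is not in that set, so it is not an ancestor of c3.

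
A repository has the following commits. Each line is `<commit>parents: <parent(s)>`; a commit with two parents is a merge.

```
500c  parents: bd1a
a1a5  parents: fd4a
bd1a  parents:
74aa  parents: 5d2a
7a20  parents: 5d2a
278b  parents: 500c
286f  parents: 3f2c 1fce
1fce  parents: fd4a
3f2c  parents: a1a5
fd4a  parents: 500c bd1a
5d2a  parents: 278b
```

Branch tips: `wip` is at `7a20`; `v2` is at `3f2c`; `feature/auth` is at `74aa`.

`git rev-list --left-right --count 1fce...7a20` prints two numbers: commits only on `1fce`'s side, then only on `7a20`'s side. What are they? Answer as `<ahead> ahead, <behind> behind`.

2 ahead, 3 behind

Reachable from 1fce: {1fce, 500c, bd1a, fd4a}.
Reachable from 7a20: {278b, 500c, 5d2a, 7a20, bd1a}.
Only in 1fce's history (ahead): {1fce, fd4a} — 2.
Only in 7a20's history (behind): {278b, 5d2a, 7a20} — 3.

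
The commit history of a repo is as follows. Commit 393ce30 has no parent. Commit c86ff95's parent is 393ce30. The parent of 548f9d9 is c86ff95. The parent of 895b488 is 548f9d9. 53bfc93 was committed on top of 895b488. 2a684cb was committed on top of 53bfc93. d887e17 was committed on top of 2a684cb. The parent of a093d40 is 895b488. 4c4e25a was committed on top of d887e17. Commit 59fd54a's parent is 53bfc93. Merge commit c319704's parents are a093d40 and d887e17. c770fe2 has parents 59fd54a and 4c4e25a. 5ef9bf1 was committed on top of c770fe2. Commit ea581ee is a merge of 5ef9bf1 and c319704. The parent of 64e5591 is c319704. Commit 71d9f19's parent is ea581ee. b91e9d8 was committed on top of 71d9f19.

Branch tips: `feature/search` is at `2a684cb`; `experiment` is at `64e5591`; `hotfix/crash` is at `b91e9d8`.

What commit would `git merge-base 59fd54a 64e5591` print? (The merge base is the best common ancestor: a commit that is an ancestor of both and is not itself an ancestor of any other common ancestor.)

Ancestors of 59fd54a: {393ce30, 53bfc93, 548f9d9, 59fd54a, 895b488, c86ff95}.
Ancestors of 64e5591: {2a684cb, 393ce30, 53bfc93, 548f9d9, 64e5591, 895b488, a093d40, c319704, c86ff95, d887e17}.
Common ancestors: {393ce30, 53bfc93, 548f9d9, 895b488, c86ff95}.
Among these, 53bfc93 is not an ancestor of any other common ancestor — it is the merge base.

53bfc93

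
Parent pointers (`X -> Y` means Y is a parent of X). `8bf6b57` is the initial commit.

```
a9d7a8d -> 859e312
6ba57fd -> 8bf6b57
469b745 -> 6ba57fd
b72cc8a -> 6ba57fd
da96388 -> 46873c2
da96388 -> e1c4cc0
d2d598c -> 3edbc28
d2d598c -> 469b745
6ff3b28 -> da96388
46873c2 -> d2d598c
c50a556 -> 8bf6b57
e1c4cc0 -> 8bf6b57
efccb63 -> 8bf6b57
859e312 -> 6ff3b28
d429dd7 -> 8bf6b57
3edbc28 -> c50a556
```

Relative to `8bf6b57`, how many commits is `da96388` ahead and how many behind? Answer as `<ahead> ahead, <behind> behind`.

Reachable from da96388: {3edbc28, 46873c2, 469b745, 6ba57fd, 8bf6b57, c50a556, d2d598c, da96388, e1c4cc0}.
Reachable from 8bf6b57: {8bf6b57}.
Only in da96388's history (ahead): {3edbc28, 46873c2, 469b745, 6ba57fd, c50a556, d2d598c, da96388, e1c4cc0} — 8.
Only in 8bf6b57's history (behind): {} — 0.

8 ahead, 0 behind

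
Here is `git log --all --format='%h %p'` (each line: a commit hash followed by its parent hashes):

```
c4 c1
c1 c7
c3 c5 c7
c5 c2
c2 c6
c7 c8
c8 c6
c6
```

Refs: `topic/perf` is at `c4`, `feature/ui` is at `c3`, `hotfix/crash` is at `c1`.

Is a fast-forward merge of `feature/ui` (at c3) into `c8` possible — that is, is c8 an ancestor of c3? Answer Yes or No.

A fast-forward from c8 to c3 is possible iff c8 is an ancestor of c3.
Ancestors of c3: {c2, c3, c5, c6, c7, c8}.
c8 is among them, so fast-forward is possible.

Yes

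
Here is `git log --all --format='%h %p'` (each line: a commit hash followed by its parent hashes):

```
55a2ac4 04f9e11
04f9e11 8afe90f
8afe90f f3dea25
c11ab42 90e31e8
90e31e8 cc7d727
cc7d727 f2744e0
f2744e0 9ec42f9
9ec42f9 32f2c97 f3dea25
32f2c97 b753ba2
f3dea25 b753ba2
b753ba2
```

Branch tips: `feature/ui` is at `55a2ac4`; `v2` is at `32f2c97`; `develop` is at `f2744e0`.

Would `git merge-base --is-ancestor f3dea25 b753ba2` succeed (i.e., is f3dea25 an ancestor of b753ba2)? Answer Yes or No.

Ancestors of b753ba2: {b753ba2}.
f3dea25 is not in that set, so it is not an ancestor of b753ba2.

No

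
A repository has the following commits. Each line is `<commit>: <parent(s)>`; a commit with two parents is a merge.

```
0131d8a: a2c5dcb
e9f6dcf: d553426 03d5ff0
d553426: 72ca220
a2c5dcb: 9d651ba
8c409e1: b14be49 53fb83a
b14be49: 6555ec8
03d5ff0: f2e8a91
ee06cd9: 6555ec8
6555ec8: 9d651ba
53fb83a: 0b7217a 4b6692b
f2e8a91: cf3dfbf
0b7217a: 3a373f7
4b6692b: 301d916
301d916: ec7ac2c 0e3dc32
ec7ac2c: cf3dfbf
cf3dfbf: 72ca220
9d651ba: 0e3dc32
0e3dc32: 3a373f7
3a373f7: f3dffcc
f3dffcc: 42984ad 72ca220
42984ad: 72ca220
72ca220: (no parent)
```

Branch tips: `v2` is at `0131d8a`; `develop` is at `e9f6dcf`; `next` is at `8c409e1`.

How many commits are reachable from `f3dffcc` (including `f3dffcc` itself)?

3

Walking parent pointers from f3dffcc: reachable set = {42984ad, 72ca220, f3dffcc}.
That is 3 commits.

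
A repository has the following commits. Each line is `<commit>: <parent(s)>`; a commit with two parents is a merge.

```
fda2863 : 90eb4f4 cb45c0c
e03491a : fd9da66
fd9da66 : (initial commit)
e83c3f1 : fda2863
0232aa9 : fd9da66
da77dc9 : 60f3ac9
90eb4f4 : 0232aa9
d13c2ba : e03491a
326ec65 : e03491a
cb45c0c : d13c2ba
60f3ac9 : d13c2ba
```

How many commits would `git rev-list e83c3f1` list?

Walking parent pointers from e83c3f1: reachable set = {0232aa9, 90eb4f4, cb45c0c, d13c2ba, e03491a, e83c3f1, fd9da66, fda2863}.
That is 8 commits.

8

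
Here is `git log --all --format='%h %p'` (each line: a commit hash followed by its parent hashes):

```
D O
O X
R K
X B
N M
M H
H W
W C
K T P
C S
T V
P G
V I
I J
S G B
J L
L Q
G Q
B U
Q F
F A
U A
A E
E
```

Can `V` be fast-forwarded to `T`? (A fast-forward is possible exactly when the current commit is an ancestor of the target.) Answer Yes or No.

Yes

A fast-forward from V to T is possible iff V is an ancestor of T.
Ancestors of T: {A, E, F, I, J, L, Q, T, V}.
V is among them, so fast-forward is possible.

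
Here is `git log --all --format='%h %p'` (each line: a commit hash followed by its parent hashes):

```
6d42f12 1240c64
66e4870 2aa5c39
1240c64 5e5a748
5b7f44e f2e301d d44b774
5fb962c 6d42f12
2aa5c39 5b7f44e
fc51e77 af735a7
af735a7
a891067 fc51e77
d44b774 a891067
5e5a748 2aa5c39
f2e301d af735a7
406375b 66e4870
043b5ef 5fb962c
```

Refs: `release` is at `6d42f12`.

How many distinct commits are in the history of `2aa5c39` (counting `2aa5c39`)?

Walking parent pointers from 2aa5c39: reachable set = {2aa5c39, 5b7f44e, a891067, af735a7, d44b774, f2e301d, fc51e77}.
That is 7 commits.

7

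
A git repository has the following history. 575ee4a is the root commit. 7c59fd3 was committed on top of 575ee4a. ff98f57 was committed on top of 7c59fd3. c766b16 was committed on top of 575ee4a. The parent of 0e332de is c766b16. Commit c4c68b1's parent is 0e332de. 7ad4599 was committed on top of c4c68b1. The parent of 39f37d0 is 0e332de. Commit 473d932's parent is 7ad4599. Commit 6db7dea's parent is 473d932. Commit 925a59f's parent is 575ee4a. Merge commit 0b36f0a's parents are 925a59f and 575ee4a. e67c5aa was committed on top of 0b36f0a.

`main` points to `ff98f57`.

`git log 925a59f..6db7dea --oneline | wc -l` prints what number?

6

Reachable from 6db7dea: {0e332de, 473d932, 575ee4a, 6db7dea, 7ad4599, c4c68b1, c766b16}.
Reachable from 925a59f: {575ee4a, 925a59f}.
In 6db7dea's history but not 925a59f's: {0e332de, 473d932, 6db7dea, 7ad4599, c4c68b1, c766b16} — 6 commits.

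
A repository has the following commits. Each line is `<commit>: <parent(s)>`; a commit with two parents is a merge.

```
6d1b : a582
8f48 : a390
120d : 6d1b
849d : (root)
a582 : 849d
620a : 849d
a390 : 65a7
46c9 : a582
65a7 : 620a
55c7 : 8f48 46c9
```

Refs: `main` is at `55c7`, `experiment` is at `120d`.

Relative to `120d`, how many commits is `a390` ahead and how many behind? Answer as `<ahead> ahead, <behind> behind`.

3 ahead, 3 behind

Reachable from a390: {620a, 65a7, 849d, a390}.
Reachable from 120d: {120d, 6d1b, 849d, a582}.
Only in a390's history (ahead): {620a, 65a7, a390} — 3.
Only in 120d's history (behind): {120d, 6d1b, a582} — 3.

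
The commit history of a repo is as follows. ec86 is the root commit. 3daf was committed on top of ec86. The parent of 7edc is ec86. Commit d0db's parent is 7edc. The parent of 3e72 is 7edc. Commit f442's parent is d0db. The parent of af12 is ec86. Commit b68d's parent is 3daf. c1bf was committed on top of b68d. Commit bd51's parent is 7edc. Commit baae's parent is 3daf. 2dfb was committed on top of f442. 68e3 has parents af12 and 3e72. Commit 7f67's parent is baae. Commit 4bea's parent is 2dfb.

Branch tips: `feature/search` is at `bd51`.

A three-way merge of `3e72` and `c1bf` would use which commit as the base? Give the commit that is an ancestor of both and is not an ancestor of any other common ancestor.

ec86

Ancestors of 3e72: {3e72, 7edc, ec86}.
Ancestors of c1bf: {3daf, b68d, c1bf, ec86}.
Common ancestors: {ec86}.
The only common ancestor is ec86, so it is the merge base.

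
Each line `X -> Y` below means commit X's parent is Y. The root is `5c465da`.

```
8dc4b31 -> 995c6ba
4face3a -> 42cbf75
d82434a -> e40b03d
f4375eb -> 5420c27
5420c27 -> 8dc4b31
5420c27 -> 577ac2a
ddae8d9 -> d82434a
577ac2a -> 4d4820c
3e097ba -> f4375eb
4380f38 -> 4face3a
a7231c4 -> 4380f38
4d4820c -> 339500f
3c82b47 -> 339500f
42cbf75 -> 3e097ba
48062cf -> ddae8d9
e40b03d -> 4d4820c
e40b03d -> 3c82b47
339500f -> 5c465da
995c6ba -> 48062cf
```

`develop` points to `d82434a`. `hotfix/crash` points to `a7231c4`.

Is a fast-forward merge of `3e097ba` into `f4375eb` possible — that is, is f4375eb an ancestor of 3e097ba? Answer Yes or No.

A fast-forward from f4375eb to 3e097ba is possible iff f4375eb is an ancestor of 3e097ba.
Ancestors of 3e097ba: {339500f, 3c82b47, 3e097ba, 48062cf, 4d4820c, 5420c27, 577ac2a, 5c465da, 8dc4b31, 995c6ba, d82434a, ddae8d9, e40b03d, f4375eb}.
f4375eb is among them, so fast-forward is possible.

Yes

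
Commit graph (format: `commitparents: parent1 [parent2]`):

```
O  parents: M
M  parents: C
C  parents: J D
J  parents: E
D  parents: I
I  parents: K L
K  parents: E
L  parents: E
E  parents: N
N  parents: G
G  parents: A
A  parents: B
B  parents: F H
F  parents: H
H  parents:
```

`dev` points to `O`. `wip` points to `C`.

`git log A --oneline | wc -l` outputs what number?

4

Walking parent pointers from A: reachable set = {A, B, F, H}.
That is 4 commits.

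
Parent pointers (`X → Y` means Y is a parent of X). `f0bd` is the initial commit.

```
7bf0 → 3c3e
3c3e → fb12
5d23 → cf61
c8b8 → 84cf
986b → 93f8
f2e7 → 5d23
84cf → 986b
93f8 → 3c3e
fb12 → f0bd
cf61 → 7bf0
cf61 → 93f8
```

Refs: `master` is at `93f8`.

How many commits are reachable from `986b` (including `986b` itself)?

5

Walking parent pointers from 986b: reachable set = {3c3e, 93f8, 986b, f0bd, fb12}.
That is 5 commits.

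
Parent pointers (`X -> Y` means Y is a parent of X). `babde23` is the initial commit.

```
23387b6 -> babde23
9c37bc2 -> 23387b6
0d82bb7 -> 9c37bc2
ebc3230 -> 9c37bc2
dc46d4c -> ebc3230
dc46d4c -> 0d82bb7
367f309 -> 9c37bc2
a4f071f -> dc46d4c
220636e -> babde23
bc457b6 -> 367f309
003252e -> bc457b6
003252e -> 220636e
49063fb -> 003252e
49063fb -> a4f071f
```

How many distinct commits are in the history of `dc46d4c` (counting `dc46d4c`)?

Walking parent pointers from dc46d4c: reachable set = {0d82bb7, 23387b6, 9c37bc2, babde23, dc46d4c, ebc3230}.
That is 6 commits.

6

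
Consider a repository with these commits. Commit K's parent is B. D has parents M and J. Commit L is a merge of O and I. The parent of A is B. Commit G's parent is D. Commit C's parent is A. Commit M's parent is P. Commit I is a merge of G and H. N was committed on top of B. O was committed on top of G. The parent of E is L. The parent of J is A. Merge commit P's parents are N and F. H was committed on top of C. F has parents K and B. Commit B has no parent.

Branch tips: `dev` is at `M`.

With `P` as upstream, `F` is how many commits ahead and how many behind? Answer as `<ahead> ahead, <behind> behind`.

Reachable from F: {B, F, K}.
Reachable from P: {B, F, K, N, P}.
Only in F's history (ahead): {} — 0.
Only in P's history (behind): {N, P} — 2.

0 ahead, 2 behind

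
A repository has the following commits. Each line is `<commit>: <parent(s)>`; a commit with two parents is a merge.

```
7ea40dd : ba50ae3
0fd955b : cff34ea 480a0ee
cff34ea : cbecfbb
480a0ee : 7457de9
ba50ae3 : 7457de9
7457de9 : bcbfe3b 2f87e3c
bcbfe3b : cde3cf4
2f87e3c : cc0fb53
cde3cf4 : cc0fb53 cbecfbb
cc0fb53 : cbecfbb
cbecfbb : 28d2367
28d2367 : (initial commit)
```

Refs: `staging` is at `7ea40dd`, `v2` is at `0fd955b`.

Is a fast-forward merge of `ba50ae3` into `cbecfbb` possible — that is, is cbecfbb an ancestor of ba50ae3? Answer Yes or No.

A fast-forward from cbecfbb to ba50ae3 is possible iff cbecfbb is an ancestor of ba50ae3.
Ancestors of ba50ae3: {28d2367, 2f87e3c, 7457de9, ba50ae3, bcbfe3b, cbecfbb, cc0fb53, cde3cf4}.
cbecfbb is among them, so fast-forward is possible.

Yes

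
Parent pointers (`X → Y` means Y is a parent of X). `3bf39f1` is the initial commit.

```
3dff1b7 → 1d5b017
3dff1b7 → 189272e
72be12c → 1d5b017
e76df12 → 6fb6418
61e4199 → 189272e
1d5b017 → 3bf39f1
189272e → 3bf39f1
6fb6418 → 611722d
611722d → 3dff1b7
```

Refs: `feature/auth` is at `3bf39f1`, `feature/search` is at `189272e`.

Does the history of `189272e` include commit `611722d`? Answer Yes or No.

Ancestors of 189272e: {189272e, 3bf39f1}.
611722d is not in that set, so it is not an ancestor of 189272e.

No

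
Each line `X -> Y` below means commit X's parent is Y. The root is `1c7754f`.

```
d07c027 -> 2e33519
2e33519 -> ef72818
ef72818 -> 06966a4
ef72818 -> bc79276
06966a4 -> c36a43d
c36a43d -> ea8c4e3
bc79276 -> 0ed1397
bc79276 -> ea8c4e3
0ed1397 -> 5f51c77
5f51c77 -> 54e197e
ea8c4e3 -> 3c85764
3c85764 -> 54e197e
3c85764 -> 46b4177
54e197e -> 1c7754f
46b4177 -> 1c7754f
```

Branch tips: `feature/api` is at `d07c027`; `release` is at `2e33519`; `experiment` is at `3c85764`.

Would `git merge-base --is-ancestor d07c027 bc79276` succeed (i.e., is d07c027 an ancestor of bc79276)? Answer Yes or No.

Ancestors of bc79276: {0ed1397, 1c7754f, 3c85764, 46b4177, 54e197e, 5f51c77, bc79276, ea8c4e3}.
d07c027 is not in that set, so it is not an ancestor of bc79276.

No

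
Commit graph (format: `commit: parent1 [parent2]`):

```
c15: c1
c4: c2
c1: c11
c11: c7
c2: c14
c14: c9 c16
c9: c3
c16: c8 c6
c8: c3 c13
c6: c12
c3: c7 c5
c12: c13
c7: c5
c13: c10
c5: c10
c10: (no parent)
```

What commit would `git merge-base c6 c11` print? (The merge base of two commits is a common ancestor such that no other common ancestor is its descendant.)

c10

Ancestors of c6: {c10, c12, c13, c6}.
Ancestors of c11: {c10, c11, c5, c7}.
Common ancestors: {c10}.
The only common ancestor is c10, so it is the merge base.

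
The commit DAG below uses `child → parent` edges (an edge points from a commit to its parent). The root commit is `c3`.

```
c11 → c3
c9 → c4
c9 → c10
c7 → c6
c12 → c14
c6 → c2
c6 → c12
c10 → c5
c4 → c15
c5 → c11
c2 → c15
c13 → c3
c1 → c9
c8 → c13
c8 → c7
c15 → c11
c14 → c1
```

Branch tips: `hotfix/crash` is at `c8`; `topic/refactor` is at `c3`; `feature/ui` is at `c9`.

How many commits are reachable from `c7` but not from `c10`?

9

Reachable from c7: {c1, c10, c11, c12, c14, c15, c2, c3, c4, c5, c6, c7, c9}.
Reachable from c10: {c10, c11, c3, c5}.
In c7's history but not c10's: {c1, c12, c14, c15, c2, c4, c6, c7, c9} — 9 commits.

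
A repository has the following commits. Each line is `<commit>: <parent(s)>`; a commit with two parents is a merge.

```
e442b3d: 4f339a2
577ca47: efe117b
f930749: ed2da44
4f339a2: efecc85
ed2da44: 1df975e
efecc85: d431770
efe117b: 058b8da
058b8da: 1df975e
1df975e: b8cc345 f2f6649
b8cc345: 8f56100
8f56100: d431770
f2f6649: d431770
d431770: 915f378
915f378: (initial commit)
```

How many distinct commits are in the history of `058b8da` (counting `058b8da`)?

7

Walking parent pointers from 058b8da: reachable set = {058b8da, 1df975e, 8f56100, 915f378, b8cc345, d431770, f2f6649}.
That is 7 commits.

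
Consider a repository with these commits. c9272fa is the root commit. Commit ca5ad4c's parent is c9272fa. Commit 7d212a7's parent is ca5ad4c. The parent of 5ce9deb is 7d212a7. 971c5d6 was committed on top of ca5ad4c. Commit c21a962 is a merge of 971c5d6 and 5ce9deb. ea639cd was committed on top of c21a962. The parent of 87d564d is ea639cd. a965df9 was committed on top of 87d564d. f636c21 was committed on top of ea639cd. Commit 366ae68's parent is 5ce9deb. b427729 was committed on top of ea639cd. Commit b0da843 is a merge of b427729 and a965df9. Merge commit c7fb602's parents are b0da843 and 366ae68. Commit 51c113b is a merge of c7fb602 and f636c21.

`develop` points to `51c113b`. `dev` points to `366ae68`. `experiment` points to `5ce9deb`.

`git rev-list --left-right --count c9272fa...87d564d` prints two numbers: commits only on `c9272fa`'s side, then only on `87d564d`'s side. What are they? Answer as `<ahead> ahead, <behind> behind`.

Reachable from c9272fa: {c9272fa}.
Reachable from 87d564d: {5ce9deb, 7d212a7, 87d564d, 971c5d6, c21a962, c9272fa, ca5ad4c, ea639cd}.
Only in c9272fa's history (ahead): {} — 0.
Only in 87d564d's history (behind): {5ce9deb, 7d212a7, 87d564d, 971c5d6, c21a962, ca5ad4c, ea639cd} — 7.

0 ahead, 7 behind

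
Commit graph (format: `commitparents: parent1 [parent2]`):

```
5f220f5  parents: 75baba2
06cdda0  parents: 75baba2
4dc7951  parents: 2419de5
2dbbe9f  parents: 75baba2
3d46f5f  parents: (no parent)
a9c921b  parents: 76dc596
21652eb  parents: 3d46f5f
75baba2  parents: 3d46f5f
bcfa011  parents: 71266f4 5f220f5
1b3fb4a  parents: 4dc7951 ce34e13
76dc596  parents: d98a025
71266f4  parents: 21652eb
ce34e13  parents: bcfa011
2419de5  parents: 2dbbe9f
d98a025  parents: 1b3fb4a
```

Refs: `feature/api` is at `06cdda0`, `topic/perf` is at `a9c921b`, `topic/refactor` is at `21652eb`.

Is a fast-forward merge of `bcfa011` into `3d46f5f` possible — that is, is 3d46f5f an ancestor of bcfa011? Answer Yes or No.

Yes

A fast-forward from 3d46f5f to bcfa011 is possible iff 3d46f5f is an ancestor of bcfa011.
Ancestors of bcfa011: {21652eb, 3d46f5f, 5f220f5, 71266f4, 75baba2, bcfa011}.
3d46f5f is among them, so fast-forward is possible.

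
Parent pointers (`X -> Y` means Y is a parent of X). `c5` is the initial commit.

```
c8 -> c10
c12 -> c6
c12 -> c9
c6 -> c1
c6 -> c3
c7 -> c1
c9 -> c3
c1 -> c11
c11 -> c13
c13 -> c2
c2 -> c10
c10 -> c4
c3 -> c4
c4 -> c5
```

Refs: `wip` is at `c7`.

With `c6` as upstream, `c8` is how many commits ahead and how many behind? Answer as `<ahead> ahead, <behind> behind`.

1 ahead, 6 behind

Reachable from c8: {c10, c4, c5, c8}.
Reachable from c6: {c1, c10, c11, c13, c2, c3, c4, c5, c6}.
Only in c8's history (ahead): {c8} — 1.
Only in c6's history (behind): {c1, c11, c13, c2, c3, c6} — 6.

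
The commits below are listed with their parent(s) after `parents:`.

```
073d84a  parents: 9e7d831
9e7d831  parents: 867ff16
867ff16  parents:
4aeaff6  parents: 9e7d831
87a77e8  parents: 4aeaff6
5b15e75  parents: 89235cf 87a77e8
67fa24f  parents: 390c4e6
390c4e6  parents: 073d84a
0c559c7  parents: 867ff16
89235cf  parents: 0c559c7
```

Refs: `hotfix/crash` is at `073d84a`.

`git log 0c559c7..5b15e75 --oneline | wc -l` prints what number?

Reachable from 5b15e75: {0c559c7, 4aeaff6, 5b15e75, 867ff16, 87a77e8, 89235cf, 9e7d831}.
Reachable from 0c559c7: {0c559c7, 867ff16}.
In 5b15e75's history but not 0c559c7's: {4aeaff6, 5b15e75, 87a77e8, 89235cf, 9e7d831} — 5 commits.

5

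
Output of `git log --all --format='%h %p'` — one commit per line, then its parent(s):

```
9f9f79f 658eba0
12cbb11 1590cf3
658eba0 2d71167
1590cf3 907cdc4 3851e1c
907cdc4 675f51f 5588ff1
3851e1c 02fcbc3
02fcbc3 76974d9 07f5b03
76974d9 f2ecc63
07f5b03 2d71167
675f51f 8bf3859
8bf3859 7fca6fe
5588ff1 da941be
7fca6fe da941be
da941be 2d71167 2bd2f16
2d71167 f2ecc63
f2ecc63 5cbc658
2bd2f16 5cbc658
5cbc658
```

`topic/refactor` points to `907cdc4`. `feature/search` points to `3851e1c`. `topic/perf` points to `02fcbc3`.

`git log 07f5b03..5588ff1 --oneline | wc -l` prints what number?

Reachable from 5588ff1: {2bd2f16, 2d71167, 5588ff1, 5cbc658, da941be, f2ecc63}.
Reachable from 07f5b03: {07f5b03, 2d71167, 5cbc658, f2ecc63}.
In 5588ff1's history but not 07f5b03's: {2bd2f16, 5588ff1, da941be} — 3 commits.

3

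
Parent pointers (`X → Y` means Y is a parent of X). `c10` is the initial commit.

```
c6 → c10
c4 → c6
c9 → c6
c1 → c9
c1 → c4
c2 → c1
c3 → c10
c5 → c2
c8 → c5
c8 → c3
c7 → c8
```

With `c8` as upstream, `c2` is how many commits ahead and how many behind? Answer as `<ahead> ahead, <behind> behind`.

0 ahead, 3 behind

Reachable from c2: {c1, c10, c2, c4, c6, c9}.
Reachable from c8: {c1, c10, c2, c3, c4, c5, c6, c8, c9}.
Only in c2's history (ahead): {} — 0.
Only in c8's history (behind): {c3, c5, c8} — 3.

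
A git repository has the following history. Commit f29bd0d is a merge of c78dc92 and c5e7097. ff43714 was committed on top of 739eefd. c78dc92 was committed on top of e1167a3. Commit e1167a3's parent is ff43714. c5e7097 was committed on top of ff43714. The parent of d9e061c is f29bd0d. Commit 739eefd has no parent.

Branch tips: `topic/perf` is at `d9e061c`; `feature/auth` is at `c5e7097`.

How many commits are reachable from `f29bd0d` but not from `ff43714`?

4

Reachable from f29bd0d: {739eefd, c5e7097, c78dc92, e1167a3, f29bd0d, ff43714}.
Reachable from ff43714: {739eefd, ff43714}.
In f29bd0d's history but not ff43714's: {c5e7097, c78dc92, e1167a3, f29bd0d} — 4 commits.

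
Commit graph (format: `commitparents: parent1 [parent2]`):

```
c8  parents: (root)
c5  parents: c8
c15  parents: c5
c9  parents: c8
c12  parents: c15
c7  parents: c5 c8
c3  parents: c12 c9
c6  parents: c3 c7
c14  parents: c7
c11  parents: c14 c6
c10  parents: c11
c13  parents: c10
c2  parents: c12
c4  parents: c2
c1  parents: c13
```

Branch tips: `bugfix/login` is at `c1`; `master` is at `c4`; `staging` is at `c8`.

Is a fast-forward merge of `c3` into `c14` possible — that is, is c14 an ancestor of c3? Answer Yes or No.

A fast-forward from c14 to c3 is possible iff c14 is an ancestor of c3.
Ancestors of c3: {c12, c15, c3, c5, c8, c9}.
c14 is not among them, so fast-forward is not possible.

No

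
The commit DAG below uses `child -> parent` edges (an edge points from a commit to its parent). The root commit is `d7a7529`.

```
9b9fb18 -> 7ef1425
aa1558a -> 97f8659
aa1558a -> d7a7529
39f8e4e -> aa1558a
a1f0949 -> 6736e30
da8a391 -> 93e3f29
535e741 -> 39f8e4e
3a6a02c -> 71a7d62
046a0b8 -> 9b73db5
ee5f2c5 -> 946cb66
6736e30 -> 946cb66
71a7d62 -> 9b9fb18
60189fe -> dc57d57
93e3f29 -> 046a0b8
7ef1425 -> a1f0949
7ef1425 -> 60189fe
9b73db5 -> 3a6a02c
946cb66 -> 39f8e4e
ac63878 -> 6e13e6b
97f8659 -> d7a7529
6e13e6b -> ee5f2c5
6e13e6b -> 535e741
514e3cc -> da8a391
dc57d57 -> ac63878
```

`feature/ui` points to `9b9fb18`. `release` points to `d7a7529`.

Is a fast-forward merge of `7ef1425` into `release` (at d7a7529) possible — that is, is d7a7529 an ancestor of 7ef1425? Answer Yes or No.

Yes

A fast-forward from d7a7529 to 7ef1425 is possible iff d7a7529 is an ancestor of 7ef1425.
Ancestors of 7ef1425: {39f8e4e, 535e741, 60189fe, 6736e30, 6e13e6b, 7ef1425, 946cb66, 97f8659, a1f0949, aa1558a, ac63878, d7a7529, dc57d57, ee5f2c5}.
d7a7529 is among them, so fast-forward is possible.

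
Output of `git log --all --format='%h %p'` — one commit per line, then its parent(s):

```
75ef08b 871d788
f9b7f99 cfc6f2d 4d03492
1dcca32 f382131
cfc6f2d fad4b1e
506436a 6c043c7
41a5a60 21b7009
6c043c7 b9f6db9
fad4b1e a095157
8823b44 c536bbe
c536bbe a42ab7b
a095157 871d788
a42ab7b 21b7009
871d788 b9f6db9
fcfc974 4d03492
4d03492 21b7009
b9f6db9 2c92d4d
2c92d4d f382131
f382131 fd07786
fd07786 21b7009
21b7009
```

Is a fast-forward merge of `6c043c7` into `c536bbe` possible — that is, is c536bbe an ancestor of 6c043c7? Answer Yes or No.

A fast-forward from c536bbe to 6c043c7 is possible iff c536bbe is an ancestor of 6c043c7.
Ancestors of 6c043c7: {21b7009, 2c92d4d, 6c043c7, b9f6db9, f382131, fd07786}.
c536bbe is not among them, so fast-forward is not possible.

No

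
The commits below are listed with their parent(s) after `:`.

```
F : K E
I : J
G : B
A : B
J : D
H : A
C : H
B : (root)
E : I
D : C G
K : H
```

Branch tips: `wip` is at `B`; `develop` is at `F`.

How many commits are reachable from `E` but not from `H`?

6

Reachable from E: {A, B, C, D, E, G, H, I, J}.
Reachable from H: {A, B, H}.
In E's history but not H's: {C, D, E, G, I, J} — 6 commits.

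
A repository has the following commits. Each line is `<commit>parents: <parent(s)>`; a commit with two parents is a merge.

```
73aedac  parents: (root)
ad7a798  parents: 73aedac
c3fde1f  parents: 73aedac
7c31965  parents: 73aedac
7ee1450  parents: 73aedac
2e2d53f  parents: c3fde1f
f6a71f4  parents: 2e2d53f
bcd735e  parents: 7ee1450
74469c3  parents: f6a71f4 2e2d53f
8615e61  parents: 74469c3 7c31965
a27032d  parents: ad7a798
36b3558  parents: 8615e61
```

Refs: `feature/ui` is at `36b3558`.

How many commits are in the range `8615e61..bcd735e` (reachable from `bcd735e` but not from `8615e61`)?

Reachable from bcd735e: {73aedac, 7ee1450, bcd735e}.
Reachable from 8615e61: {2e2d53f, 73aedac, 74469c3, 7c31965, 8615e61, c3fde1f, f6a71f4}.
In bcd735e's history but not 8615e61's: {7ee1450, bcd735e} — 2 commits.

2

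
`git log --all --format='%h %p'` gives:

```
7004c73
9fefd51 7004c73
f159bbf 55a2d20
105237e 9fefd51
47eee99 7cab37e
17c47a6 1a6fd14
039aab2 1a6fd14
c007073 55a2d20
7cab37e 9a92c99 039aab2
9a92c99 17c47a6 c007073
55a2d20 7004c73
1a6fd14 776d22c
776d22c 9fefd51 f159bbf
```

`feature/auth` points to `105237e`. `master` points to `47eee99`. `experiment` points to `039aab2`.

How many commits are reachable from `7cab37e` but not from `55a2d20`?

Reachable from 7cab37e: {039aab2, 17c47a6, 1a6fd14, 55a2d20, 7004c73, 776d22c, 7cab37e, 9a92c99, 9fefd51, c007073, f159bbf}.
Reachable from 55a2d20: {55a2d20, 7004c73}.
In 7cab37e's history but not 55a2d20's: {039aab2, 17c47a6, 1a6fd14, 776d22c, 7cab37e, 9a92c99, 9fefd51, c007073, f159bbf} — 9 commits.

9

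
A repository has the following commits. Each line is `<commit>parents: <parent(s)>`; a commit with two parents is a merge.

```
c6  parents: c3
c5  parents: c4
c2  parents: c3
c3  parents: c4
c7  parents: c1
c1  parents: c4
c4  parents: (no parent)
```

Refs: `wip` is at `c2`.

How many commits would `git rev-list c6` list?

Walking parent pointers from c6: reachable set = {c3, c4, c6}.
That is 3 commits.

3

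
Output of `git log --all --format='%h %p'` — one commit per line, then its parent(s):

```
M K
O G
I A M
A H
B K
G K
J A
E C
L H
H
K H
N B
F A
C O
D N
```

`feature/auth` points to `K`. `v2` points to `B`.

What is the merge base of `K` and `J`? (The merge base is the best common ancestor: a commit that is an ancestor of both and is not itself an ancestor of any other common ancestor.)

H

Ancestors of K: {H, K}.
Ancestors of J: {A, H, J}.
Common ancestors: {H}.
The only common ancestor is H, so it is the merge base.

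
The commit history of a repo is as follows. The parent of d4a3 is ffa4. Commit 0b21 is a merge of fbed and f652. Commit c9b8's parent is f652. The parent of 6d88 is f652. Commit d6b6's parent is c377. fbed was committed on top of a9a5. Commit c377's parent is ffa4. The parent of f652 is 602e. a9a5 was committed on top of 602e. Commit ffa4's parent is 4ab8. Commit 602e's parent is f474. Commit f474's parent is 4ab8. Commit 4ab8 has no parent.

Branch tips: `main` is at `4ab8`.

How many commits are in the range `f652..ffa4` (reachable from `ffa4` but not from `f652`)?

1

Reachable from ffa4: {4ab8, ffa4}.
Reachable from f652: {4ab8, 602e, f474, f652}.
In ffa4's history but not f652's: {ffa4} — 1 commit.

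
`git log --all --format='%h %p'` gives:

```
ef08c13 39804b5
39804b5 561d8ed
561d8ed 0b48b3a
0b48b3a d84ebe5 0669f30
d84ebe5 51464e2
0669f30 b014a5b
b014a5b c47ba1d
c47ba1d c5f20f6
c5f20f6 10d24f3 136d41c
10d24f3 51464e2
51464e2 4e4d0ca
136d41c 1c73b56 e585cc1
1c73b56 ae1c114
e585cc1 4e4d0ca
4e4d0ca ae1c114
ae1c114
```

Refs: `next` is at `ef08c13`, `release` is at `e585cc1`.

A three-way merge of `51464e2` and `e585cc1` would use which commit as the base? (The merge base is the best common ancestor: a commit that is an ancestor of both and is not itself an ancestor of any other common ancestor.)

4e4d0ca

Ancestors of 51464e2: {4e4d0ca, 51464e2, ae1c114}.
Ancestors of e585cc1: {4e4d0ca, ae1c114, e585cc1}.
Common ancestors: {4e4d0ca, ae1c114}.
Among these, 4e4d0ca is not an ancestor of any other common ancestor — it is the merge base.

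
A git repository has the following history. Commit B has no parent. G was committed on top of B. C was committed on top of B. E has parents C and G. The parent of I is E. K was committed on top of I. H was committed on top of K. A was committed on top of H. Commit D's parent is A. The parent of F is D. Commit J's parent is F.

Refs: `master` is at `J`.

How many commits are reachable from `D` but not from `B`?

Reachable from D: {A, B, C, D, E, G, H, I, K}.
Reachable from B: {B}.
In D's history but not B's: {A, C, D, E, G, H, I, K} — 8 commits.

8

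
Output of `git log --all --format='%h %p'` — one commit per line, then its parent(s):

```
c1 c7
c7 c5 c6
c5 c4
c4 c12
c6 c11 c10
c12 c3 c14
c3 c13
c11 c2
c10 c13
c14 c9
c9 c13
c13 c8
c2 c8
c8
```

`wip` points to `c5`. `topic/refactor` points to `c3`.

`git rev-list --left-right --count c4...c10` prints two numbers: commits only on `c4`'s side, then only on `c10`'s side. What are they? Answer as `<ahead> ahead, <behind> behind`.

5 ahead, 1 behind

Reachable from c4: {c12, c13, c14, c3, c4, c8, c9}.
Reachable from c10: {c10, c13, c8}.
Only in c4's history (ahead): {c12, c14, c3, c4, c9} — 5.
Only in c10's history (behind): {c10} — 1.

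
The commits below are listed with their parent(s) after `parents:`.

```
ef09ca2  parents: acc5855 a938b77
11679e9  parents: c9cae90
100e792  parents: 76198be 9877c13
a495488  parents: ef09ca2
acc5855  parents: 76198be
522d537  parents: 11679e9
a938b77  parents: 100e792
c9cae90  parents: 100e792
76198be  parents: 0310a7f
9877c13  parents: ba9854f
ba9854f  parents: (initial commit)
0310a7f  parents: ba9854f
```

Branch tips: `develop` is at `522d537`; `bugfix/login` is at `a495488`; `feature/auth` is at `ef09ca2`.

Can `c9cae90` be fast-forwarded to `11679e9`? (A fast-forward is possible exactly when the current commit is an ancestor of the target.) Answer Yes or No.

A fast-forward from c9cae90 to 11679e9 is possible iff c9cae90 is an ancestor of 11679e9.
Ancestors of 11679e9: {0310a7f, 100e792, 11679e9, 76198be, 9877c13, ba9854f, c9cae90}.
c9cae90 is among them, so fast-forward is possible.

Yes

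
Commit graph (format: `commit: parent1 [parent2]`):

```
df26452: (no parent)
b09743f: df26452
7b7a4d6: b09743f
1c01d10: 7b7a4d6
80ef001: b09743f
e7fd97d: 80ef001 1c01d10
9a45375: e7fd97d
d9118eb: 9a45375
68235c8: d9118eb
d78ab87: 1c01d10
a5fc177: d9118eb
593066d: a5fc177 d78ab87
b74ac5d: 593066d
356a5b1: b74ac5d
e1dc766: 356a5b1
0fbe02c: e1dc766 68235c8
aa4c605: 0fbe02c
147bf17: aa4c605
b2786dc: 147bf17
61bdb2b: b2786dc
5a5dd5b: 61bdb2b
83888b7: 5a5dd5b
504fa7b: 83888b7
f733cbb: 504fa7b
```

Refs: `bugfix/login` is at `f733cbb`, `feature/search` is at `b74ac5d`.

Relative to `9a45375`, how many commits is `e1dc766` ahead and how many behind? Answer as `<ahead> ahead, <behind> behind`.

7 ahead, 0 behind

Reachable from e1dc766: {1c01d10, 356a5b1, 593066d, 7b7a4d6, 80ef001, 9a45375, a5fc177, b09743f, b74ac5d, d78ab87, d9118eb, df26452, e1dc766, e7fd97d}.
Reachable from 9a45375: {1c01d10, 7b7a4d6, 80ef001, 9a45375, b09743f, df26452, e7fd97d}.
Only in e1dc766's history (ahead): {356a5b1, 593066d, a5fc177, b74ac5d, d78ab87, d9118eb, e1dc766} — 7.
Only in 9a45375's history (behind): {} — 0.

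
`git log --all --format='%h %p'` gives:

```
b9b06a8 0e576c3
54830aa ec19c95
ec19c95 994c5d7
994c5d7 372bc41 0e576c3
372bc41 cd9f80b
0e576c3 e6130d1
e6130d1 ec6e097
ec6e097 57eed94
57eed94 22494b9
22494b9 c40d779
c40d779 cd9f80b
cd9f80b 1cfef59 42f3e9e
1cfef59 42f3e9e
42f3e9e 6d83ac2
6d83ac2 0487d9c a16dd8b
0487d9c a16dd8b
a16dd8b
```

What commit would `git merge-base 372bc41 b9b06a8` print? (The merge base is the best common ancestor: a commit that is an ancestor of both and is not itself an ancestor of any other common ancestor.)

Ancestors of 372bc41: {0487d9c, 1cfef59, 372bc41, 42f3e9e, 6d83ac2, a16dd8b, cd9f80b}.
Ancestors of b9b06a8: {0487d9c, 0e576c3, 1cfef59, 22494b9, 42f3e9e, 57eed94, 6d83ac2, a16dd8b, b9b06a8, c40d779, cd9f80b, e6130d1, ec6e097}.
Common ancestors: {0487d9c, 1cfef59, 42f3e9e, 6d83ac2, a16dd8b, cd9f80b}.
Among these, cd9f80b is not an ancestor of any other common ancestor — it is the merge base.

cd9f80b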